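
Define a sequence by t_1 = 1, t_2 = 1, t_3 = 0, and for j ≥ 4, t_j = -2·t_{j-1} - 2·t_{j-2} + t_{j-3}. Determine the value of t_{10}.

Compute successive terms:
t_4 = -1, t_5 = 3, t_6 = -4, t_7 = 1, t_8 = 9, t_9 = -24, t_{10} = 31.

31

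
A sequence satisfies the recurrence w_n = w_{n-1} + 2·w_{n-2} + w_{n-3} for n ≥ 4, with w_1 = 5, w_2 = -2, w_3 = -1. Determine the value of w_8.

Iterate the recurrence:
w_4 = 0;  w_5 = -4;  w_6 = -5;  w_7 = -13;  w_8 = -27.

-27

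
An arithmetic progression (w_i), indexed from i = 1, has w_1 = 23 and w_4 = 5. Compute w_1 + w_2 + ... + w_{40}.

Common difference d = (5 - 23) / (4 - 1) = -6.
w_i = 23 + (i - 1)·(-6).
w_{40} = -211; S = 40·(23 + (-211))/2 = -3760.

-3760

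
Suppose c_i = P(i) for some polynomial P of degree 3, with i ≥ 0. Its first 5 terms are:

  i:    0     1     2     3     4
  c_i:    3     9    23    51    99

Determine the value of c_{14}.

2999

1st diffs: 6, 14, 28, 48.
2nd diffs: 8, 14, 20.
3rd diffs: 6, 6 (constant).
Newton forward-difference form: c_i = 3 + 6·C(i,1) + 8·C(i,2) + 6·C(i,3).
At i = 14: i = 14, so c_{14} = 3 + 84 + 728 + 2184 = 2999.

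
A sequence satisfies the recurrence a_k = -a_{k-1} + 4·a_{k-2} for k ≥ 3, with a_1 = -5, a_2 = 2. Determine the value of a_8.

1662

a_3 = -22  a_4 = 30  a_5 = -118  a_6 = 238  a_7 = -710  a_8 = 1662.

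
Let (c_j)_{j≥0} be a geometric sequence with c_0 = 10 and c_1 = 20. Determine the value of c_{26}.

Common ratio r = 2.
c_j = 10·2^(j-0).
c_{26} = 10·2^26 = 671088640.

671088640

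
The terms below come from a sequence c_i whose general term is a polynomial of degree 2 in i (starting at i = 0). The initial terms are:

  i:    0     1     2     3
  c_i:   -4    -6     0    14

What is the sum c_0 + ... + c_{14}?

3370

1st diffs: -2, 6, 14.
2nd diffs: 8, 8 (constant).
Newton forward-difference form: c_i = -4 + (-2)·C(i,1) + 8·C(i,2).
Continuing: …, 36, 66, 104, 150, …, c_{14} = 696.
Summing i = 0..14 (15 terms) gives 3370.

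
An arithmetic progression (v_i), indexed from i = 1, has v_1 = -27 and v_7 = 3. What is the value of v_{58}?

258

Common difference d = (3 - (-27)) / (7 - 1) = 5.
v_i = -27 + (i - 1)·5.
v_{58} = -27 + 57·5 = 258.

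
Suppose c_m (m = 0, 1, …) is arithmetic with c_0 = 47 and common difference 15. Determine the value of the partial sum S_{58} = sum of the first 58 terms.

c_m = 47 + (m - 0)·15.
c_{57} = 902; S = 58·(47 + 902)/2 = 27521.

27521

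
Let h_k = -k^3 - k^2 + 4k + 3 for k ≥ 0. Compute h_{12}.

-1821

h_{12} = -1·12^3 - 1·12^2 + 4·12 + 3 = -1821.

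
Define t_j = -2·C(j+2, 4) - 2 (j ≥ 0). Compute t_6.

-142

C(8, 4) = 70, so t_6 = -142.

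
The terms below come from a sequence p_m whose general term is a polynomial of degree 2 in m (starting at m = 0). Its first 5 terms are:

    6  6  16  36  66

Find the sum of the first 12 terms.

1st diffs: 0, 10, 20, 30.
2nd diffs: 10, 10, 10 (constant).
So p_m = 5m^2 - 5m + 6.
Continuing: …, 106, 156, 216, 286, …, p_{11} = 556.
Summing m = 0..11 (12 terms) gives 2272.

2272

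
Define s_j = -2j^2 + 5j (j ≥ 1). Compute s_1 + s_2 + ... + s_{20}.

-4690

Over j = 1..20: Σj = 210, Σj² = 2870.
Total = (-2)·2870 + (5)·210 = -4690.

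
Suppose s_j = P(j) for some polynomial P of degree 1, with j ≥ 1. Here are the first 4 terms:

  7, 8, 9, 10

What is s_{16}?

1st diffs: 1, 1, 1 (constant).
So s_j = j + 6.
Evaluating at j = 16 gives s_{16} = 22.

22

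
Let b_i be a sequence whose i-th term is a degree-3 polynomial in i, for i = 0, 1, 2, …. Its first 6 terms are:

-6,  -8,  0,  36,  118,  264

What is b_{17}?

1st diffs: -2, 8, 36, 82, 146.
2nd diffs: 10, 28, 46, 64.
3rd diffs: 18, 18, 18 (constant).
So b_i = 3i^3 - 4i^2 - i - 6.
Evaluating at i = 17 gives b_{17} = 13560.

13560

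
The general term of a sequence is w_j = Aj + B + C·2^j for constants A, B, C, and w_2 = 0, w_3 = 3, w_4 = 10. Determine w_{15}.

32751

Plug in j = 2, 3, 4: 2A + B + 4C = 0; 3A + B + 8C = 3; 4A + B + 16C = 10.
Subtracting the first from the second: A + 4C = 3.
Subtracting the second from the third: A + 8C = 7.
Solving: C = 1, A = -1, then B = -2.
Therefore w_{15} = -15 + (-2) + 1·32768 = 32751.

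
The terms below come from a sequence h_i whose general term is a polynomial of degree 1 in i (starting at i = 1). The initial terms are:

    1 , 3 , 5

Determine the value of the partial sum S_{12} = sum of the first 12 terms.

1st diffs: 2, 2 (constant).
So h_i = 2i - 1.
Continuing: …, 7, 9, 11, 13, …, h_{12} = 23.
Summing i = 1..12 (12 terms) gives 144.

144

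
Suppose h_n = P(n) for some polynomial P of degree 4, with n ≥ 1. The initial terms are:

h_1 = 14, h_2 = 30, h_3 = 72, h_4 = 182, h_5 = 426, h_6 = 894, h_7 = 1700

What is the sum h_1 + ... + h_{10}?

1st diffs: 16, 42, 110, 244, 468, 806.
2nd diffs: 26, 68, 134, 224, 338.
3rd diffs: 42, 66, 90, 114.
4th diffs: 24, 24, 24 (constant).
Newton forward-difference form: h_n = 14 + 16·C(n-1,1) + 26·C(n-1,2) + 42·C(n-1,3) + 24·C(n-1,4).
Continuing: 2982, 4902, 7646.
Summing n = 1..10 (10 terms) gives 18848.

18848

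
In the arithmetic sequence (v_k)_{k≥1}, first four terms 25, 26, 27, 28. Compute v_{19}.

43

Common difference d = 1.
v_k = 25 + (k - 1)·1.
v_{19} = 25 + 18·1 = 43.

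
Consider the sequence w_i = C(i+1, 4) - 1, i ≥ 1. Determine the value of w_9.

C(10, 4) = 210, so w_9 = 209.

209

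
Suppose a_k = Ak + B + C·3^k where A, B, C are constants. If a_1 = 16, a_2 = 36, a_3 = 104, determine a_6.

2900

At k = 1, 2, 3: A + B + 3C = 16; 2A + B + 9C = 36; 3A + B + 27C = 104.
Subtracting the first from the second: A + 6C = 20.
Subtracting the second from the third: A + 18C = 68.
Solving: C = 4, A = -4, then B = 8.
Therefore a_6 = -24 + 8 + 4·729 = 2900.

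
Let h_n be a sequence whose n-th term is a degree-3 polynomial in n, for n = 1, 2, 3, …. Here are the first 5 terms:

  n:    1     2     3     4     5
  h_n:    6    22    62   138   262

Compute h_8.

1st diffs: 16, 40, 76, 124.
2nd diffs: 24, 36, 48.
3rd diffs: 12, 12 (constant).
Newton forward-difference form: h_n = 6 + 16·C(n-1,1) + 24·C(n-1,2) + 12·C(n-1,3).
At n = 8: n-1 = 7, so h_8 = 6 + 112 + 504 + 420 = 1042.

1042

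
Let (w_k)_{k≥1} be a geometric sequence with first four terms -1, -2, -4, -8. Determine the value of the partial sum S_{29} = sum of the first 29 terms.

-536870911

Common ratio r = 2.
w_k = (-1)·2^(k-1).
S = (-1)·(2^29 - 1)/(2 - 1) = (-1)·(536870912 - 1)/(1) = -536870911.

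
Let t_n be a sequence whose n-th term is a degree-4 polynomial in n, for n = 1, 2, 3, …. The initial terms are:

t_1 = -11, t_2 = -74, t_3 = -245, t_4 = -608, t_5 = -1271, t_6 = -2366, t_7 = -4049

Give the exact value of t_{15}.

-65321

1st diffs: -63, -171, -363, -663, -1095, -1683.
2nd diffs: -108, -192, -300, -432, -588.
3rd diffs: -84, -108, -132, -156.
4th diffs: -24, -24, -24 (constant).
Newton forward-difference form: t_n = -11 + (-63)·C(n-1,1) + (-108)·C(n-1,2) + (-84)·C(n-1,3) + (-24)·C(n-1,4).
At n = 15: n-1 = 14, so t_{15} = -11 - 882 - 9828 - 30576 - 24024 = -65321.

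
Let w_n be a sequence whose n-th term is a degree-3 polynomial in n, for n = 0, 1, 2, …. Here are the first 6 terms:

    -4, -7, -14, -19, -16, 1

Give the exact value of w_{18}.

4226

1st diffs: -3, -7, -5, 3, 17.
2nd diffs: -4, 2, 8, 14.
3rd diffs: 6, 6, 6 (constant).
So w_n = n^3 - 5n^2 + n - 4.
Evaluating at n = 18 gives w_{18} = 4226.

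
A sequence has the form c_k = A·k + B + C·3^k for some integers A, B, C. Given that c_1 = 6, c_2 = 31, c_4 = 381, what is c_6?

At k = 1, 2, 4: A + B + 3C = 6; 2A + B + 9C = 31; 4A + B + 81C = 381.
Subtracting the first from the second: A + 6C = 25.
Subtracting the second from the third: 2A + 72C = 350.
Solving: C = 5, A = -5, then B = -4.
So c_k = -5·k + (-4) + 5·3^k; at k=6 this is 3611.

3611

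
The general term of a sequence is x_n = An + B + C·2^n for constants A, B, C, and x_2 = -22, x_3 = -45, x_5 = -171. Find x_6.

-334

The three given values yield: 2A + B + 4C = -22; 3A + B + 8C = -45; 5A + B + 32C = -171.
Subtracting the first from the second: A + 4C = -23.
Subtracting the second from the third: 2A + 24C = -126.
Solving: C = -5, A = -3, then B = 4.
So x_n = -3·n + 4 + (-5)·2^n; at n=6 this is -334.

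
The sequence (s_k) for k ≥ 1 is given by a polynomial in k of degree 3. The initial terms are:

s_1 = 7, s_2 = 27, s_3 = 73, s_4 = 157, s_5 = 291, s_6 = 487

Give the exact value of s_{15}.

1st diffs: 20, 46, 84, 134, 196.
2nd diffs: 26, 38, 50, 62.
3rd diffs: 12, 12, 12 (constant).
Newton forward-difference form: s_k = 7 + 20·C(k-1,1) + 26·C(k-1,2) + 12·C(k-1,3).
At k = 15: k-1 = 14, so s_{15} = 7 + 280 + 2366 + 4368 = 7021.

7021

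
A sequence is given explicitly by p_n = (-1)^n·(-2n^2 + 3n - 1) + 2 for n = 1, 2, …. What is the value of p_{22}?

(-1)^22 = 1; -2n^2 + 3n - 1 at n=22 is -903; so p_{22} = -901.

-901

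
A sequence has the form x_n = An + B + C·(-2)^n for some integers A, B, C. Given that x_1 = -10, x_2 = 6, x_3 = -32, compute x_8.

750

Write the equations: A + B - 2C = -10; 2A + B + 4C = 6; 3A + B - 8C = -32.
Subtracting the first from the second: A + 6C = 16.
Subtracting the second from the third: A - 12C = -38.
Solving: C = 3, A = -2, then B = -2.
So x_n = -2·n + (-2) + 3·(-2)^n; at n=8 this is 750.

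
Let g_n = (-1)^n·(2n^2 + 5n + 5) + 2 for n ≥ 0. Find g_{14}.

(-1)^14 = 1; 2n^2 + 5n + 5 at n=14 is 467; so g_{14} = 469.

469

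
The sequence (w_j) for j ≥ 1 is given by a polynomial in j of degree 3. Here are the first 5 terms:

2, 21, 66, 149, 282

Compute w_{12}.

3621

1st diffs: 19, 45, 83, 133.
2nd diffs: 26, 38, 50.
3rd diffs: 12, 12 (constant).
So w_j = 2j^3 + j^2 + 2j - 3.
Evaluating at j = 12 gives w_{12} = 3621.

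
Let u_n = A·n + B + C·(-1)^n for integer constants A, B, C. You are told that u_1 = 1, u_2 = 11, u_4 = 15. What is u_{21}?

41

Plug in n = 1, 2, 4: A + B - C = 1; 2A + B + C = 11; 4A + B + C = 15.
Subtracting the first from the second: A + 2C = 10.
Subtracting the second from the third: 2A = 4.
Solving: C = 4, A = 2, then B = 3.
Therefore u_{21} = 42 + 3 + 4·(-1) = 41.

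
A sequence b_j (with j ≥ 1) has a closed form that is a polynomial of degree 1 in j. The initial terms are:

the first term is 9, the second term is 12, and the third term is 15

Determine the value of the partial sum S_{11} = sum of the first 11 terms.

264

1st diffs: 3, 3 (constant).
So b_j = 3j + 6.
Continuing: …, 18, 21, 24, 27, …, b_{11} = 39.
Summing j = 1..11 (11 terms) gives 264.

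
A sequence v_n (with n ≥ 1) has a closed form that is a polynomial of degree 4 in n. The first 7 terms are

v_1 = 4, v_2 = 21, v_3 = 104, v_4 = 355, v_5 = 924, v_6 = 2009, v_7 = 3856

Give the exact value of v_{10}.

1st diffs: 17, 83, 251, 569, 1085, 1847.
2nd diffs: 66, 168, 318, 516, 762.
3rd diffs: 102, 150, 198, 246.
4th diffs: 48, 48, 48 (constant).
So v_n = 2n^4 - 3n^3 + n^2 + 5n - 1.
Evaluating at n = 10 gives v_{10} = 17149.

17149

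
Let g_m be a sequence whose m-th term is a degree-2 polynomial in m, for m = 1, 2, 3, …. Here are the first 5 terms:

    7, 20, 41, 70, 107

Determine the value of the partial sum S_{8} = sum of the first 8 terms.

1st diffs: 13, 21, 29, 37.
2nd diffs: 8, 8, 8 (constant).
Newton forward-difference form: g_m = 7 + 13·C(m-1,1) + 8·C(m-1,2).
Continuing: 152, 205, 266.
Summing m = 1..8 (8 terms) gives 868.

868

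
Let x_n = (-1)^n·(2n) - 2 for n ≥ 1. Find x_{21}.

-44

(-1)^21 = -1; 2n at n=21 is 42; so x_{21} = -44.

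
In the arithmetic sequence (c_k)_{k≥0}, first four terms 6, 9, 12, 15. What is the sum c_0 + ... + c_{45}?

Common difference d = 3.
c_k = 6 + (k - 0)·3.
c_{45} = 141; S = 46·(6 + 141)/2 = 3381.

3381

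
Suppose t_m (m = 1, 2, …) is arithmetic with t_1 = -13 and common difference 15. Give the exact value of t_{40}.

t_m = -13 + (m - 1)·15.
t_{40} = -13 + 39·15 = 572.

572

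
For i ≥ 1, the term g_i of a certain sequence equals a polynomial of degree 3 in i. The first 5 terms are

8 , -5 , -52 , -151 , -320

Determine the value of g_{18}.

1st diffs: -13, -47, -99, -169.
2nd diffs: -34, -52, -70.
3rd diffs: -18, -18 (constant).
So g_i = -3i^3 + i^2 + 5i + 5.
Evaluating at i = 18 gives g_{18} = -17077.

-17077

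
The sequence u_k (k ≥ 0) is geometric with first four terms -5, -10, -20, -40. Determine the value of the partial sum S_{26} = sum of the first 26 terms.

-335544315

Common ratio r = 2.
u_k = (-5)·2^(k-0).
S = (-5)·(2^26 - 1)/(2 - 1) = (-5)·(67108864 - 1)/(1) = -335544315.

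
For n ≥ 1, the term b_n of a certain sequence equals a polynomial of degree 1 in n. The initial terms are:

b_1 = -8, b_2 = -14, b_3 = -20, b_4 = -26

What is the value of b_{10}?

1st diffs: -6, -6, -6 (constant).
So b_n = -6n - 2.
Evaluating at n = 10 gives b_{10} = -62.

-62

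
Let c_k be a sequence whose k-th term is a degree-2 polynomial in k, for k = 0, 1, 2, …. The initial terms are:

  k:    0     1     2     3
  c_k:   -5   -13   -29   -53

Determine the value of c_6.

1st diffs: -8, -16, -24.
2nd diffs: -8, -8 (constant).
Newton forward-difference form: c_k = -5 + (-8)·C(k,1) + (-8)·C(k,2).
At k = 6: k = 6, so c_6 = -5 - 48 - 120 = -173.

-173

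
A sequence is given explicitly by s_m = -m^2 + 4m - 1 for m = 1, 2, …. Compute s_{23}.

s_{23} = -1·23^2 + 4·23 - 1 = -438.

-438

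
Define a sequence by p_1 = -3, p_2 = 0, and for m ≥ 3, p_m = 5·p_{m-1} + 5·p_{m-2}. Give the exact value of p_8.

-90000

Applying the relation repeatedly:
p_3 = -15; p_4 = -75; p_5 = -450; p_6 = -2625; p_7 = -15375; p_8 = -90000.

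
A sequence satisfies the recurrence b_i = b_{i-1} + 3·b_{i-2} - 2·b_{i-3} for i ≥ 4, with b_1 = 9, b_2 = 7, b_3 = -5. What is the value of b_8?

-135

Compute successive terms:
b_4 = -2, b_5 = -31, b_6 = -27, b_7 = -116, b_8 = -135.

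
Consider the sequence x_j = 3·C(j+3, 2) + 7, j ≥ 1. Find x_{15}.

C(18, 2) = 153, so x_{15} = 466.

466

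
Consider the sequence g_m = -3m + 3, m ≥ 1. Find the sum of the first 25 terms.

-900

Over m = 1..25: Σm = 325.
Total = (-3)·325 + (3)·25 = -900.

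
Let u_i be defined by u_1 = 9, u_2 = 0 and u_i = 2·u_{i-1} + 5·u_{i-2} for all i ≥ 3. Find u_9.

Compute successive terms:
u_3 = 45; u_4 = 90; u_5 = 405; u_6 = 1260; u_7 = 4545; u_8 = 15390; u_9 = 53505.

53505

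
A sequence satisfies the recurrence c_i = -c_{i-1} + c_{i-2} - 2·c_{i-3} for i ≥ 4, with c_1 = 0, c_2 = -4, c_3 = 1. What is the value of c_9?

Step forward from the initial values:
c_4 = -5  c_5 = 14  c_6 = -21  c_7 = 45  c_8 = -94  c_9 = 181.

181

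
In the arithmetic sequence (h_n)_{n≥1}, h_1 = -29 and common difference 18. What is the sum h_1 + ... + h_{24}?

4272

h_n = -29 + (n - 1)·18.
h_{24} = 385; S = 24·(-29 + 385)/2 = 4272.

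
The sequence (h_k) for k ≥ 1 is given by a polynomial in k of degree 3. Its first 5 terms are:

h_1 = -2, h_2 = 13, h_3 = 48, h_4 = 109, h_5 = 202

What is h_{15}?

4212

1st diffs: 15, 35, 61, 93.
2nd diffs: 20, 26, 32.
3rd diffs: 6, 6 (constant).
So h_k = k^3 + 4k^2 - 4k - 3.
Evaluating at k = 15 gives h_{15} = 4212.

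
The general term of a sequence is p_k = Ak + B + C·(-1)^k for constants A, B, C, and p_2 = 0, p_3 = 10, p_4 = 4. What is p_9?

22

Plug in k = 2, 3, 4: 2A + B + C = 0; 3A + B - C = 10; 4A + B + C = 4.
Subtracting the first from the second: A - 2C = 10.
Subtracting the second from the third: A + 2C = -6.
Solving: C = -4, A = 2, then B = 0.
Therefore p_9 = 18 + 0 + (-4)·(-1) = 22.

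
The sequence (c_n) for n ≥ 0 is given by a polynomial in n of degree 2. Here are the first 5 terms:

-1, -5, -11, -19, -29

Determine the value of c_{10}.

1st diffs: -4, -6, -8, -10.
2nd diffs: -2, -2, -2 (constant).
So c_n = -n^2 - 3n - 1.
Evaluating at n = 10 gives c_{10} = -131.

-131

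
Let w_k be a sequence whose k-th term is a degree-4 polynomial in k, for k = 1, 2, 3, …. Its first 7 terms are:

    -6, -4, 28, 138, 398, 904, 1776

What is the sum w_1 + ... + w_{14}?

1st diffs: 2, 32, 110, 260, 506, 872.
2nd diffs: 30, 78, 150, 246, 366.
3rd diffs: 48, 72, 96, 120.
4th diffs: 24, 24, 24 (constant).
So w_k = k^4 - 2k^3 + 2k^2 - 5k - 2.
Continuing: …, 3158, 5218, 8148, 12164, …, w_{14} = 33248.
Summing k = 1..14 (14 terms) gives 107114.

107114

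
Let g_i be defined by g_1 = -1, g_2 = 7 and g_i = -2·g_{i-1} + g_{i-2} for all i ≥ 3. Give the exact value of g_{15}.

Step forward from the initial values:
g_3 = -15;  g_4 = 37;  g_5 = -89;  …;  g_{12} = 42565;  g_{13} = -102761;  g_{14} = 248087;  g_{15} = -598935.

-598935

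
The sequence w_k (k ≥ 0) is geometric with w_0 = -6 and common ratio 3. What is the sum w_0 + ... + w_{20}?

w_k = (-6)·3^(k-0).
S = (-6)·(3^21 - 1)/(3 - 1) = (-6)·(10460353203 - 1)/(2) = -31381059606.

-31381059606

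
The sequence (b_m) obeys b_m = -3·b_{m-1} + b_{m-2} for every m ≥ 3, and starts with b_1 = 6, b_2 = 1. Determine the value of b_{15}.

4162683

Iterate the recurrence:
b_3 = 3  b_4 = -8  b_5 = 27  …  b_{12} = -115541  b_{13} = 381606  b_{14} = -1260359  b_{15} = 4162683.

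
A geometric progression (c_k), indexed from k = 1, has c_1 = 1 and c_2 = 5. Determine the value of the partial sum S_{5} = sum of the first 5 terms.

Common ratio r = 5.
c_k = 1·5^(k-1).
S = 1·(5^5 - 1)/(5 - 1) = 1·(3125 - 1)/(4) = 781.

781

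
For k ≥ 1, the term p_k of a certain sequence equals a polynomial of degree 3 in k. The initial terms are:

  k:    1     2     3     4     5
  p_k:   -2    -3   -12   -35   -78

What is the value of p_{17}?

1st diffs: -1, -9, -23, -43.
2nd diffs: -8, -14, -20.
3rd diffs: -6, -6 (constant).
So p_k = -k^3 + 2k^2 - 3.
Evaluating at k = 17 gives p_{17} = -4338.

-4338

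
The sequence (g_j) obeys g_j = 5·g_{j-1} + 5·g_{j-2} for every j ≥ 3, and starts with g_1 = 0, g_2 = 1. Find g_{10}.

1203750

Applying the relation repeatedly:
g_3 = 5;  g_4 = 30;  g_5 = 175;  g_6 = 1025;  g_7 = 6000;  g_8 = 35125;  g_9 = 205625;  g_{10} = 1203750.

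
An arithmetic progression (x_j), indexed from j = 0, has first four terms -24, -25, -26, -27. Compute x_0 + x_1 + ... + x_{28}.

Common difference d = -1.
x_j = -24 + (j - 0)·(-1).
x_{28} = -52; S = 29·(-24 + (-52))/2 = -1102.

-1102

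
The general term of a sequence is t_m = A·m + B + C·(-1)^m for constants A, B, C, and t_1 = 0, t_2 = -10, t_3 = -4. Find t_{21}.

-40

Write the equations: A + B - C = 0; 2A + B + C = -10; 3A + B - C = -4.
Subtracting the first from the second: A + 2C = -10.
Subtracting the second from the third: A - 2C = 6.
Solving: C = -4, A = -2, then B = -2.
Therefore t_{21} = -42 + (-2) + (-4)·(-1) = -40.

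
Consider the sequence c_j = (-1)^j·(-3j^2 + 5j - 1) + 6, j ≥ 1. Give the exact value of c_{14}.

(-1)^14 = 1; -3j^2 + 5j - 1 at j=14 is -519; so c_{14} = -513.

-513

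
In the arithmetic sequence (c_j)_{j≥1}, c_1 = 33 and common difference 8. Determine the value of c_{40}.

c_j = 33 + (j - 1)·8.
c_{40} = 33 + 39·8 = 345.

345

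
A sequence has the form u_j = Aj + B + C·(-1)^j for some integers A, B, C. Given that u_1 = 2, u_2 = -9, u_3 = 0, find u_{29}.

At j = 1, 2, 3: A + B - C = 2; 2A + B + C = -9; 3A + B - C = 0.
Subtracting the first from the second: A + 2C = -11.
Subtracting the second from the third: A - 2C = 9.
Solving: C = -5, A = -1, then B = -2.
Hence u_{29} = -1·29 + (-2) + (-5)·(-1) = -26.

-26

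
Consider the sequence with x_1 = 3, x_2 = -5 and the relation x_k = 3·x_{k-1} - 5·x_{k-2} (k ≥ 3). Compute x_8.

Iterate the recurrence:
x_3 = -30, x_4 = -65, x_5 = -45, x_6 = 190, x_7 = 795, x_8 = 1435.

1435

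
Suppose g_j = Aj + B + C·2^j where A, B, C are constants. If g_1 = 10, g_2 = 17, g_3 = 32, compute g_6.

253

At j = 1, 2, 3: A + B + 2C = 10; 2A + B + 4C = 17; 3A + B + 8C = 32.
Subtracting the first from the second: A + 2C = 7.
Subtracting the second from the third: A + 4C = 15.
Solving: C = 4, A = -1, then B = 3.
Therefore g_6 = -6 + 3 + 4·64 = 253.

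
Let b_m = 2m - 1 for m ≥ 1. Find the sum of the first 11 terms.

Over m = 1..11: Σm = 66.
Total = (2)·66 + (-1)·11 = 121.

121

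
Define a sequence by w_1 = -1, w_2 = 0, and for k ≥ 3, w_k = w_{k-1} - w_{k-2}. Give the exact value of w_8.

0

Iterate the recurrence:
w_3 = 1; w_4 = 1; w_5 = 0; w_6 = -1; w_7 = -1; w_8 = 0.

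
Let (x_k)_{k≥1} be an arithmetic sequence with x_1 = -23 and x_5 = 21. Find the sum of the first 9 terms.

Common difference d = (21 - (-23)) / (5 - 1) = 11.
x_k = -23 + (k - 1)·11.
x_9 = 65; S = 9·(-23 + 65)/2 = 189.

189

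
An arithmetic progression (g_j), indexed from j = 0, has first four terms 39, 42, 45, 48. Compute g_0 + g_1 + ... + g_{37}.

3591

Common difference d = 3.
g_j = 39 + (j - 0)·3.
g_{37} = 150; S = 38·(39 + 150)/2 = 3591.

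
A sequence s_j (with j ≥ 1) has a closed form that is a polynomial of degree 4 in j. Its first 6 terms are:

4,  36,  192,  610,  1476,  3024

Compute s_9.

1st diffs: 32, 156, 418, 866, 1548.
2nd diffs: 124, 262, 448, 682.
3rd diffs: 138, 186, 234.
4th diffs: 48, 48 (constant).
So s_j = 2j^4 + 3j^3 - 6j^2 - j + 6.
Evaluating at j = 9 gives s_9 = 14820.

14820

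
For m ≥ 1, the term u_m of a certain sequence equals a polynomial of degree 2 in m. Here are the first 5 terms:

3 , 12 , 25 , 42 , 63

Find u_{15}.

1st diffs: 9, 13, 17, 21.
2nd diffs: 4, 4, 4 (constant).
Newton forward-difference form: u_m = 3 + 9·C(m-1,1) + 4·C(m-1,2).
At m = 15: m-1 = 14, so u_{15} = 3 + 126 + 364 = 493.

493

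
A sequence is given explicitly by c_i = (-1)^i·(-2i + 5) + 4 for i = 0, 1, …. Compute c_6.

(-1)^6 = 1; -2i + 5 at i=6 is -7; so c_6 = -3.

-3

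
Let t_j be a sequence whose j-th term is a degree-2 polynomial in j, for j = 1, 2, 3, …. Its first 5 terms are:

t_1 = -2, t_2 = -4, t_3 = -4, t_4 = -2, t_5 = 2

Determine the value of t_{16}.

1st diffs: -2, 0, 2, 4.
2nd diffs: 2, 2, 2 (constant).
Newton forward-difference form: t_j = -2 + (-2)·C(j-1,1) + 2·C(j-1,2).
At j = 16: j-1 = 15, so t_{16} = -2 - 30 + 210 = 178.

178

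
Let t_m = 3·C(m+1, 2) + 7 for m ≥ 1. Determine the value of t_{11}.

C(12, 2) = 66, so t_{11} = 205.

205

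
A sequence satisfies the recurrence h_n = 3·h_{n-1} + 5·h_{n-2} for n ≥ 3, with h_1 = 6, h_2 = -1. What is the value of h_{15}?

592661187

Compute successive terms:
h_3 = 27, h_4 = 76, h_5 = 363, …, h_{12} = 8041921, h_{13} = 33716598, h_{14} = 141359399, h_{15} = 592661187.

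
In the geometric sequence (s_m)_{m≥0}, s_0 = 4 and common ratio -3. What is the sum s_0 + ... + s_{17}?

-387420488

s_m = 4·(-3)^(m-0).
S = 4·((-3)^18 - 1)/(-3 - 1) = 4·(387420489 - 1)/(-4) = -387420488.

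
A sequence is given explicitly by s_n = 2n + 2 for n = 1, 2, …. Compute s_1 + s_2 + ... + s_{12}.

Over n = 1..12: Σn = 78.
Total = (2)·78 + (2)·12 = 180.

180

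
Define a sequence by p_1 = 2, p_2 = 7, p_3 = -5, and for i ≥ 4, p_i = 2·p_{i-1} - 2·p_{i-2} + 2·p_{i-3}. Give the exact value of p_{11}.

-112

p_4 = -20  p_5 = -16  p_6 = -2  p_7 = -12  p_8 = -52  p_9 = -84  p_{10} = -88  p_{11} = -112.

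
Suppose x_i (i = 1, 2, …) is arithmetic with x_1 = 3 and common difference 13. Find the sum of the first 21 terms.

x_i = 3 + (i - 1)·13.
x_{21} = 263; S = 21·(3 + 263)/2 = 2793.

2793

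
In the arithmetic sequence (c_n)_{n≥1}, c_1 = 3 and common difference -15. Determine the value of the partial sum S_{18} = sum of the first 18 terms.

c_n = 3 + (n - 1)·(-15).
c_{18} = -252; S = 18·(3 + (-252))/2 = -2241.

-2241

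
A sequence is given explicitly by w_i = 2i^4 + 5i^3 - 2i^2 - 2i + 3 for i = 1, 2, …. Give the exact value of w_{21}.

w_{21} = 2·21^4 + 5·21^3 - 2·21^2 - 2·21 + 3 = 434346.

434346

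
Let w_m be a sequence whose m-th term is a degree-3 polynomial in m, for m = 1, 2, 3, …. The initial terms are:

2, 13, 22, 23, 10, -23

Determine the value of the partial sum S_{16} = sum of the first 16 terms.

1st diffs: 11, 9, 1, -13, -33.
2nd diffs: -2, -8, -14, -20.
3rd diffs: -6, -6, -6 (constant).
So w_m = -m^3 + 5m^2 + 3m - 5.
Continuing: …, -82, -173, -302, -475, …, w_{16} = -2773.
Summing m = 1..16 (16 terms) gives -10688.

-10688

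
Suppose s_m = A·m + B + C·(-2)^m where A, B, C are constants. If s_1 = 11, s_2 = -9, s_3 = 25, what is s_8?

-777

At m = 1, 2, 3: A + B - 2C = 11; 2A + B + 4C = -9; 3A + B - 8C = 25.
Subtracting the first from the second: A + 6C = -20.
Subtracting the second from the third: A - 12C = 34.
Solving: C = -3, A = -2, then B = 7.
Therefore s_8 = -16 + 7 + (-3)·256 = -777.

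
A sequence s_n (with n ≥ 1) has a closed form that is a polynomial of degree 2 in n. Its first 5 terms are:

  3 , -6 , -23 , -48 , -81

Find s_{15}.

-851

1st diffs: -9, -17, -25, -33.
2nd diffs: -8, -8, -8 (constant).
Newton forward-difference form: s_n = 3 + (-9)·C(n-1,1) + (-8)·C(n-1,2).
At n = 15: n-1 = 14, so s_{15} = 3 - 126 - 728 = -851.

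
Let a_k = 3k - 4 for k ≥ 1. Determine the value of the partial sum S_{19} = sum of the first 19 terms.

Over k = 1..19: Σk = 190.
Total = (3)·190 + (-4)·19 = 494.

494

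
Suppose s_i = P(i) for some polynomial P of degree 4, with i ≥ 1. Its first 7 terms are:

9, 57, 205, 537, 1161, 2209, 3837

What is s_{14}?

1st diffs: 48, 148, 332, 624, 1048, 1628.
2nd diffs: 100, 184, 292, 424, 580.
3rd diffs: 84, 108, 132, 156.
4th diffs: 24, 24, 24 (constant).
So s_i = i^4 + 4i^3 + i^2 + 2i + 1.
Evaluating at i = 14 gives s_{14} = 49617.

49617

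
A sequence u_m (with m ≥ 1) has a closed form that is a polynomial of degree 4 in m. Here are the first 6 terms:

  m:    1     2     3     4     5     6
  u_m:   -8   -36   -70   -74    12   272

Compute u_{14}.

26616

1st diffs: -28, -34, -4, 86, 260.
2nd diffs: -6, 30, 90, 174.
3rd diffs: 36, 60, 84.
4th diffs: 24, 24 (constant).
So u_m = m^4 - 4m^3 - 4m^2 - 3m + 2.
Evaluating at m = 14 gives u_{14} = 26616.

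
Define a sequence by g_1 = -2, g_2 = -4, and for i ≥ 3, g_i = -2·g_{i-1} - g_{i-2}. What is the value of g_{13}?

Step forward from the initial values:
g_3 = 10; g_4 = -16; g_5 = 22; …; g_{10} = -52; g_{11} = 58; g_{12} = -64; g_{13} = 70.
(Characteristic roots are -1 and -1.)

70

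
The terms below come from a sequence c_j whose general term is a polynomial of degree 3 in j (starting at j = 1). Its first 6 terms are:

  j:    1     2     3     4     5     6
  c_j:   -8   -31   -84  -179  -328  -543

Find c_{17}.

-10696

1st diffs: -23, -53, -95, -149, -215.
2nd diffs: -30, -42, -54, -66.
3rd diffs: -12, -12, -12 (constant).
So c_j = -2j^3 - 3j^2 - 3.
Evaluating at j = 17 gives c_{17} = -10696.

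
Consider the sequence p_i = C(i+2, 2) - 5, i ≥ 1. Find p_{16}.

148

C(18, 2) = 153, so p_{16} = 148.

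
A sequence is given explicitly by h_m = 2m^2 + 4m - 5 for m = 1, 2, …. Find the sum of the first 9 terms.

Over m = 1..9: Σm = 45, Σm² = 285.
Total = (2)·285 + (4)·45 + (-5)·9 = 705.

705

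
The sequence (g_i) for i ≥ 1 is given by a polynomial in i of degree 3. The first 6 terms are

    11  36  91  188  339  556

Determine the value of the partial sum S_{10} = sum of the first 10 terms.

1st diffs: 25, 55, 97, 151, 217.
2nd diffs: 30, 42, 54, 66.
3rd diffs: 12, 12, 12 (constant).
Newton forward-difference form: g_i = 11 + 25·C(i-1,1) + 30·C(i-1,2) + 12·C(i-1,3).
Continuing: 851, 1236, 1723, 2324.
Summing i = 1..10 (10 terms) gives 7355.

7355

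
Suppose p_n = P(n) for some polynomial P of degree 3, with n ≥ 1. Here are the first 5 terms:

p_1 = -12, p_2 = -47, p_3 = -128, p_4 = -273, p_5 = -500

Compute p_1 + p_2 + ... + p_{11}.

-15587

1st diffs: -35, -81, -145, -227.
2nd diffs: -46, -64, -82.
3rd diffs: -18, -18 (constant).
So p_n = -3n^3 - 5n^2 + n - 5.
Continuing: …, -827, -1272, -1853, -2588, …, p_{11} = -4592.
Summing n = 1..11 (11 terms) gives -15587.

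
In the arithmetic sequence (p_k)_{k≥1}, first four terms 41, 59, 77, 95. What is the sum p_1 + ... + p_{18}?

3492

Common difference d = 18.
p_k = 41 + (k - 1)·18.
p_{18} = 347; S = 18·(41 + 347)/2 = 3492.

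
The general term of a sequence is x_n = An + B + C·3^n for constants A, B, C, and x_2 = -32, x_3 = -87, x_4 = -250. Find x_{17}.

-387420509

The three given values yield: 2A + B + 9C = -32; 3A + B + 27C = -87; 4A + B + 81C = -250.
Subtracting the first from the second: A + 18C = -55.
Subtracting the second from the third: A + 54C = -163.
Solving: C = -3, A = -1, then B = -3.
Therefore x_{17} = -17 + (-3) + (-3)·129140163 = -387420509.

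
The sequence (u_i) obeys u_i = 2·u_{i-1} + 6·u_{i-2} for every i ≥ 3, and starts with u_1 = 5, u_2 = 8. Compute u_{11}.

Compute successive terms:
u_3 = 46, u_4 = 140, u_5 = 556, u_6 = 1952, u_7 = 7240, u_8 = 26192, u_9 = 95824, u_{10} = 348800, u_{11} = 1272544.

1272544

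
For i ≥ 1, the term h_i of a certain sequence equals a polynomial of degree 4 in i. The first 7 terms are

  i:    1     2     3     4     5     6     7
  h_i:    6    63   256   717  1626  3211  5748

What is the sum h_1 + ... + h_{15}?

392279

1st diffs: 57, 193, 461, 909, 1585, 2537.
2nd diffs: 136, 268, 448, 676, 952.
3rd diffs: 132, 180, 228, 276.
4th diffs: 48, 48, 48 (constant).
So h_i = 2i^4 + 2i^3 + 6i^2 - 5i + 1.
Continuing: …, 9561, 15022, 22551, 32616, …, h_{15} = 109276.
Summing i = 1..15 (15 terms) gives 392279.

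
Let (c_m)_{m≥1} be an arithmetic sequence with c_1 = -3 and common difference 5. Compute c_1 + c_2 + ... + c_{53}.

6731

c_m = -3 + (m - 1)·5.
c_{53} = 257; S = 53·(-3 + 257)/2 = 6731.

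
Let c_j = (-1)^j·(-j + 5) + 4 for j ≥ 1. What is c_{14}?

(-1)^14 = 1; -j + 5 at j=14 is -9; so c_{14} = -5.

-5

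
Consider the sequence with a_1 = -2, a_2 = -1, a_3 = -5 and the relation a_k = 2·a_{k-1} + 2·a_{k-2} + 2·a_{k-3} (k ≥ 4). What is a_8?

a_4 = -16, a_5 = -44, a_6 = -130, a_7 = -380, a_8 = -1108.

-1108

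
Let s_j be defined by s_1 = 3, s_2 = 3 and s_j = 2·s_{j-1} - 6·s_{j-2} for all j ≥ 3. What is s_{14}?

Applying the relation repeatedly:
s_3 = -12;  s_4 = -42;  s_5 = -12;  …;  s_{11} = 11328;  s_{12} = 56928;  s_{13} = 45888;  s_{14} = -249792.

-249792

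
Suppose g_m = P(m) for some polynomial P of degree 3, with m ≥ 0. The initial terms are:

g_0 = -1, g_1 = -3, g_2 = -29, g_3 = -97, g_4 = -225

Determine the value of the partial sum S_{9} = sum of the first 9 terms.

-4365

1st diffs: -2, -26, -68, -128.
2nd diffs: -24, -42, -60.
3rd diffs: -18, -18 (constant).
Newton forward-difference form: g_m = -1 + (-2)·C(m,1) + (-24)·C(m,2) + (-18)·C(m,3).
Continuing: -431, -733, -1149, -1697.
Summing m = 0..8 (9 terms) gives -4365.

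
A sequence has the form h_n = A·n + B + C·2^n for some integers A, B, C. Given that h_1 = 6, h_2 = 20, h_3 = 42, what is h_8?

1064

Plug in n = 1, 2, 3: A + B + 2C = 6; 2A + B + 4C = 20; 3A + B + 8C = 42.
Subtracting the first from the second: A + 2C = 14.
Subtracting the second from the third: A + 4C = 22.
Solving: C = 4, A = 6, then B = -8.
So h_n = 6·n + (-8) + 4·2^n; at n=8 this is 1064.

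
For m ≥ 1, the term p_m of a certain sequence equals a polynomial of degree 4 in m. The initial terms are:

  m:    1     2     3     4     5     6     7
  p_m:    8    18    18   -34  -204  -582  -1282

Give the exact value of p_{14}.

1st diffs: 10, 0, -52, -170, -378, -700.
2nd diffs: -10, -52, -118, -208, -322.
3rd diffs: -42, -66, -90, -114.
4th diffs: -24, -24, -24 (constant).
Newton forward-difference form: p_m = 8 + 10·C(m-1,1) + (-10)·C(m-1,2) + (-42)·C(m-1,3) + (-24)·C(m-1,4).
At m = 14: m-1 = 13, so p_{14} = 8 + 130 - 780 - 12012 - 17160 = -29814.

-29814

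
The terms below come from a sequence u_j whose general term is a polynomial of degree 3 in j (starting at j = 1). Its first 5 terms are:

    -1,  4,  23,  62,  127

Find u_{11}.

1399

1st diffs: 5, 19, 39, 65.
2nd diffs: 14, 20, 26.
3rd diffs: 6, 6 (constant).
So u_j = j^3 + j^2 - 5j + 2.
Evaluating at j = 11 gives u_{11} = 1399.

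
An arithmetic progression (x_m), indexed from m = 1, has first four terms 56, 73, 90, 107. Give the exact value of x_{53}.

940

Common difference d = 17.
x_m = 56 + (m - 1)·17.
x_{53} = 56 + 52·17 = 940.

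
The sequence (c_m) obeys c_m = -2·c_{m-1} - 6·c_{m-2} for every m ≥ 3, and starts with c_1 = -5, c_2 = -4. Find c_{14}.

-731392

c_3 = 38; c_4 = -52; c_5 = -124; …; c_{11} = -46240; c_{12} = 88256; c_{13} = 100928; c_{14} = -731392.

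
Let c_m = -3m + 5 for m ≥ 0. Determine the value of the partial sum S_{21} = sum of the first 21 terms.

-525

Over m = 0..20: Σm = 210.
Total = (-3)·210 + (5)·21 = -525.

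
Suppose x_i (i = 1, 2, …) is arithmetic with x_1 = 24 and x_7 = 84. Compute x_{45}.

464

Common difference d = (84 - 24) / (7 - 1) = 10.
x_i = 24 + (i - 1)·10.
x_{45} = 24 + 44·10 = 464.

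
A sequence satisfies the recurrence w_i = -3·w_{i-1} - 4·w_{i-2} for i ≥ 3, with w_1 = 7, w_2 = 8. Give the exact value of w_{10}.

-1924

Step forward from the initial values:
w_3 = -52; w_4 = 124; w_5 = -164; w_6 = -4; w_7 = 668; w_8 = -1988; w_9 = 3292; w_{10} = -1924.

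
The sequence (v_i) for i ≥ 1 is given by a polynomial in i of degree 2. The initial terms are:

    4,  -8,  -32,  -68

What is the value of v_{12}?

-788

1st diffs: -12, -24, -36.
2nd diffs: -12, -12 (constant).
So v_i = -6i^2 + 6i + 4.
Evaluating at i = 12 gives v_{12} = -788.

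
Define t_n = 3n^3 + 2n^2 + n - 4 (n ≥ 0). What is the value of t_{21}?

t_{21} = 3·21^3 + 2·21^2 + 1·21 - 4 = 28682.

28682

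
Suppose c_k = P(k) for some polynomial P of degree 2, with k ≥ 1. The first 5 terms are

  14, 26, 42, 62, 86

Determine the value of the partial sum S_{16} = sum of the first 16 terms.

1st diffs: 12, 16, 20, 24.
2nd diffs: 4, 4, 4 (constant).
Newton forward-difference form: c_k = 14 + 12·C(k-1,1) + 4·C(k-1,2).
Continuing: …, 114, 146, 182, 222, …, c_{16} = 614.
Summing k = 1..16 (16 terms) gives 3904.

3904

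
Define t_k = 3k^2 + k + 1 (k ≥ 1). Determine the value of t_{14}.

603

t_{14} = 3·14^2 + 1·14 + 1 = 603.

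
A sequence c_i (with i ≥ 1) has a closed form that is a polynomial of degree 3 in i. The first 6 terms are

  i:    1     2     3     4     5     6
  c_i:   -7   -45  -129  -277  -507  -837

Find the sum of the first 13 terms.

1st diffs: -38, -84, -148, -230, -330.
2nd diffs: -46, -64, -82, -100.
3rd diffs: -18, -18, -18 (constant).
So c_i = -3i^3 - 5i^2 - 2i + 3.
Continuing: …, -1285, -1869, -2607, -3517, …, c_{13} = -7459.
Summing i = 1..13 (13 terms) gives -29081.

-29081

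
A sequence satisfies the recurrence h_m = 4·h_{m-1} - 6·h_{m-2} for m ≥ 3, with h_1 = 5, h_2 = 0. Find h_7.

-120

Applying the relation repeatedly:
h_3 = -30, h_4 = -120, h_5 = -300, h_6 = -480, h_7 = -120.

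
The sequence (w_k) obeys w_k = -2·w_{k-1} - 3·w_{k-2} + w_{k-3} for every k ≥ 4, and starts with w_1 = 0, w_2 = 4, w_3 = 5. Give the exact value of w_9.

-162

Iterate the recurrence:
w_4 = -22; w_5 = 33; w_6 = 5; w_7 = -131; w_8 = 280; w_9 = -162.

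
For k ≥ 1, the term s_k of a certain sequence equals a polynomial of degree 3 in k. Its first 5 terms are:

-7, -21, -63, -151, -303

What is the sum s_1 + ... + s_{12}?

-16078

1st diffs: -14, -42, -88, -152.
2nd diffs: -28, -46, -64.
3rd diffs: -18, -18 (constant).
Newton forward-difference form: s_k = -7 + (-14)·C(k-1,1) + (-28)·C(k-1,2) + (-18)·C(k-1,3).
Continuing: …, -537, -871, -1323, -1911, …, s_{12} = -4671.
Summing k = 1..12 (12 terms) gives -16078.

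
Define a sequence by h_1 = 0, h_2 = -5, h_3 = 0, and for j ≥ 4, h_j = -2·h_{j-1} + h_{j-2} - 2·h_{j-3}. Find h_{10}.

-2285

h_4 = -5, h_5 = 20, h_6 = -45, h_7 = 120, h_8 = -325, h_9 = 860, h_{10} = -2285.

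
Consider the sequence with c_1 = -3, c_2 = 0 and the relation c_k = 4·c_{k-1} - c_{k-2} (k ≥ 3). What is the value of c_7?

627

Iterate the recurrence:
c_3 = 3;  c_4 = 12;  c_5 = 45;  c_6 = 168;  c_7 = 627.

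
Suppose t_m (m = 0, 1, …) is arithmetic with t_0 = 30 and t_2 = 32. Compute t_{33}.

Common difference d = (32 - 30) / (2 - 0) = 1.
t_m = 30 + (m - 0)·1.
t_{33} = 30 + 33·1 = 63.

63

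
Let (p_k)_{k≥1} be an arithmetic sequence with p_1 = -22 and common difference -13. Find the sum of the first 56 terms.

-21252

p_k = -22 + (k - 1)·(-13).
p_{56} = -737; S = 56·(-22 + (-737))/2 = -21252.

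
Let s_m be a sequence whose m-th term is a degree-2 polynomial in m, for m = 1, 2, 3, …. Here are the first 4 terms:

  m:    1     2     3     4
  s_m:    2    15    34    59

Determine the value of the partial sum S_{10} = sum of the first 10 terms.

1st diffs: 13, 19, 25.
2nd diffs: 6, 6 (constant).
So s_m = 3m^2 + 4m - 5.
Continuing: …, 90, 127, 170, 219, …, s_{10} = 335.
Summing m = 1..10 (10 terms) gives 1325.

1325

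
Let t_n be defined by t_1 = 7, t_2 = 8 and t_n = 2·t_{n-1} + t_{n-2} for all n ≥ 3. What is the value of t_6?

316

t_3 = 23;  t_4 = 54;  t_5 = 131;  t_6 = 316.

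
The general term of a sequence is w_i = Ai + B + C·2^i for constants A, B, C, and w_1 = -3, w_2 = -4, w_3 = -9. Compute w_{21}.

-4194243

At i = 1, 2, 3: A + B + 2C = -3; 2A + B + 4C = -4; 3A + B + 8C = -9.
Subtracting the first from the second: A + 2C = -1.
Subtracting the second from the third: A + 4C = -5.
Solving: C = -2, A = 3, then B = -2.
Therefore w_{21} = 63 + (-2) + (-2)·2097152 = -4194243.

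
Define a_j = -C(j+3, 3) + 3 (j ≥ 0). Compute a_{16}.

-966

C(19, 3) = 969, so a_{16} = -966.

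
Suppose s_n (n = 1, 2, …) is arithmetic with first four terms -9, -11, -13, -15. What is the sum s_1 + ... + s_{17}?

-425

Common difference d = -2.
s_n = -9 + (n - 1)·(-2).
s_{17} = -41; S = 17·(-9 + (-41))/2 = -425.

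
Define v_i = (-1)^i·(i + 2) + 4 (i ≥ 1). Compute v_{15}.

(-1)^15 = -1; i + 2 at i=15 is 17; so v_{15} = -13.

-13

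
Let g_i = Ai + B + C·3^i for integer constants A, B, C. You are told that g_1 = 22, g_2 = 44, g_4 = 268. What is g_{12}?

The three given values yield: A + B + 3C = 22; 2A + B + 9C = 44; 4A + B + 81C = 268.
Subtracting the first from the second: A + 6C = 22.
Subtracting the second from the third: 2A + 72C = 224.
Solving: C = 3, A = 4, then B = 9.
Therefore g_{12} = 48 + 9 + 3·531441 = 1594380.

1594380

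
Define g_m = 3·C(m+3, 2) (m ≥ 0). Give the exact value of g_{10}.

234

C(13, 2) = 78, so g_{10} = 234.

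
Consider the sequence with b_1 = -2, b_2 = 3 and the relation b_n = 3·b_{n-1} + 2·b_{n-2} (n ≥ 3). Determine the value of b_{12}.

Step forward from the initial values:
b_3 = 5, b_4 = 21, b_5 = 73, b_6 = 261, b_7 = 929, b_8 = 3309, b_9 = 11785, b_{10} = 41973, b_{11} = 149489, b_{12} = 532413.

532413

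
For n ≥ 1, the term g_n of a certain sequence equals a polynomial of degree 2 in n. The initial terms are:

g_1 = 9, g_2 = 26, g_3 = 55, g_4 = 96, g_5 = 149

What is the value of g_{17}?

1st diffs: 17, 29, 41, 53.
2nd diffs: 12, 12, 12 (constant).
Newton forward-difference form: g_n = 9 + 17·C(n-1,1) + 12·C(n-1,2).
At n = 17: n-1 = 16, so g_{17} = 9 + 272 + 1440 = 1721.

1721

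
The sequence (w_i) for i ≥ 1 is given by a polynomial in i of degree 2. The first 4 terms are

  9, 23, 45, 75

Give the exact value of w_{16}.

1st diffs: 14, 22, 30.
2nd diffs: 8, 8 (constant).
Newton forward-difference form: w_i = 9 + 14·C(i-1,1) + 8·C(i-1,2).
At i = 16: i-1 = 15, so w_{16} = 9 + 210 + 840 = 1059.

1059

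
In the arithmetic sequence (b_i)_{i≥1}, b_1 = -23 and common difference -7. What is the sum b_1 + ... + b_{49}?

b_i = -23 + (i - 1)·(-7).
b_{49} = -359; S = 49·(-23 + (-359))/2 = -9359.

-9359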